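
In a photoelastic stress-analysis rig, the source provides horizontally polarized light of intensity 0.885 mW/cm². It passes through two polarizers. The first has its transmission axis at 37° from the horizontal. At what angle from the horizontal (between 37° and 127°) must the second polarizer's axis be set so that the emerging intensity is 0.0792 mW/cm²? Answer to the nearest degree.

θ ≈ 105°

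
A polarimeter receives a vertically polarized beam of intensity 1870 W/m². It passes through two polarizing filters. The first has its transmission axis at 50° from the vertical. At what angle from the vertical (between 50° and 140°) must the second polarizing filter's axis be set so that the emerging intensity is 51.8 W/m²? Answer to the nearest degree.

I₁ = I₀ cos²(50° − 0°) = I₀ cos²(50°) = 0.4132 I₀.
Target fraction: 51.8 / 1870 W/m² = 0.0277 of I₀.
Need I₂/I₀ = 0.0277, so cos²(θ − 50°) = 0.0277 / 0.4132 = 0.06704.
θ − 50° = arccos(√0.06704) = 75.0°, giving θ ≈ 50 + 75.0 = 125.0°.

θ ≈ 125°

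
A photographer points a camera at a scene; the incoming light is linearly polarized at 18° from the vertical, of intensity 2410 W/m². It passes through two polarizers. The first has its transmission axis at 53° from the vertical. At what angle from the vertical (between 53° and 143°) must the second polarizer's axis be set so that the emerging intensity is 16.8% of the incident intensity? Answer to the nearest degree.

θ ≈ 113°

I₁ = I₀ cos²(53° − 18°) = I₀ cos²(35°) = 0.671 I₀.
Need I₂/I₀ = 0.168, so cos²(θ − 53°) = 0.168 / 0.671 = 0.2504.
θ − 53° = arccos(√0.2504) = 60.0°, giving θ ≈ 53 + 60.0 = 113.0°.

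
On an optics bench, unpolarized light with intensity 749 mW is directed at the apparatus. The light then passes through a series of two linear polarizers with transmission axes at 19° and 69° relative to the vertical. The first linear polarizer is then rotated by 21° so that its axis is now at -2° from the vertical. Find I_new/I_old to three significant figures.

I_new/I_old ≈ 0.257

Before rotation:
Unpolarized light through the first polarizer → I₁ = ½ I₀, now polarized at 19°.
I₂ = I₁ cos²(69° − 19°) = 0.5 I₀ · cos²(50°) = 0.2066 I₀.
After rotation:
Unpolarized light through the first polarizer → I₁ = ½ I₀, now polarized at -2°.
I₂ = I₁ cos²(69° + 2°) = 0.5 I₀ · cos²(71°) = 0.053 I₀.
Ratio = 0.053 / 0.2066 = 0.2565.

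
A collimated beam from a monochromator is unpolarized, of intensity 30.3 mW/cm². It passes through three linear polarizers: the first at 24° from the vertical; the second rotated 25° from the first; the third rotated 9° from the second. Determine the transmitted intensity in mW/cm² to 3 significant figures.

I ≈ 12.1 mW/cm²

Unpolarized light through the first polarizer → I₁ = 30.3 mW/cm²/2 = 15.15 mW/cm², polarized at 24°.
I₂ = I₁ · cos²(25°) = 15.15 · 0.8214 = 12.44 mW/cm².
I₃ = I₂ · cos²(9°) = 12.44 · 0.9755 = 12.14 mW/cm².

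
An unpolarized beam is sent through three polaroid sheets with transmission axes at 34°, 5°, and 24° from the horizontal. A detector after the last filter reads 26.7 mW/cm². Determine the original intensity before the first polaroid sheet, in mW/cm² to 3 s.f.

I₀ ≈ 78.1 mW/cm²

Unpolarized light through the first polarizer → I₁ = ½ I₀, now polarized at 34°.
I₂ = I₁ cos²(5° − 34°) = 0.5 I₀ · cos²(29°) = 0.3825 I₀.
I₃ = I₂ cos²(24° − 5°) = 0.3825 I₀ · cos²(19°) = 0.3419 I₀.
So 26.7 mW/cm² = 0.3419 I₀, giving I₀ = 26.7/0.3419 = 78.08 mW/cm².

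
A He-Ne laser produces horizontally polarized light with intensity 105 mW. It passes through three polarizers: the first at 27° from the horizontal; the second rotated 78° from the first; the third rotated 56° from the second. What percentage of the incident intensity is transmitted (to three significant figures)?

≈ 1.07%

I₁ = 105 mW · cos²(27°) = 83.36 mW.
I₂ = I₁ · cos²(78°) = 83.36 · 0.04323 = 3.603 mW.
I₃ = I₂ · cos²(56°) = 3.603 · 0.3127 = 1.127 mW.
That is 1.073% of the incident intensity.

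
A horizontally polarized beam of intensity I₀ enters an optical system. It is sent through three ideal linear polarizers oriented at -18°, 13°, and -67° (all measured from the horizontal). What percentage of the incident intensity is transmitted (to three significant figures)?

I₁ = I₀ cos²(-18° − 0°) = I₀ cos²(18°) = 0.9045 I₀.
I₂ = I₁ cos²(13° + 18°) = 0.9045 I₀ · cos²(31°) = 0.6646 I₀.
I₃ = I₂ cos²(-67° − 13°) = 0.6646 I₀ · cos²(80°) = 0.02004 I₀.
That is 2.004% of the incident intensity.

≈ 2.00%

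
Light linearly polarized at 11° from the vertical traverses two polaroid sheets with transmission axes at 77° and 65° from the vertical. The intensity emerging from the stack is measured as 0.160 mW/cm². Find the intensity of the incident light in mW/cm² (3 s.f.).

I₀ ≈ 1.01 mW/cm²

By Malus's law, I₁ = I₀ cos²(77° − 11°) = I₀ cos²(66°) = 0.1654 I₀.
I₂ = I₁ cos²(65° − 77°) = 0.1654 I₀ · cos²(12°) = 0.1583 I₀.
So 0.160 mW/cm² = 0.1583 I₀, giving I₀ = 0.160/0.1583 = 1.011 mW/cm².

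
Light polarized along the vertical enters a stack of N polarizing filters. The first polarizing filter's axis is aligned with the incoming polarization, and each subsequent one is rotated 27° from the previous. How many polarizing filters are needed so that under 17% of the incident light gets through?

N = 9

First polarizer is aligned with the polarization: full transmission.
Each further stage multiplies by cos²(27°) = 0.7939.
After N polarizers: T = 0.7939^(N−1). Require T < 0.17 ⇒ N−1 > ln(0.17)/ln(0.7939) = 7.68, so N−1 ≥ 8 and N = 9.
Check: N=9 gives T = 0.1578 < 0.17; N=8 gives T = 0.1988.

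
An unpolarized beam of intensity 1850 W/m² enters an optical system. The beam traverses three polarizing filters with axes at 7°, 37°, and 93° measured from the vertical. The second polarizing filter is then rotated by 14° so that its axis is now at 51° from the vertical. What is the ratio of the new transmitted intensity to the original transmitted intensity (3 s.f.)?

I_new/I_old ≈ 1.22

Before rotation:
Unpolarized light through the first polarizer → I₁ = ½ I₀, now polarized at 7°.
I₂ = I₁ cos²(37° − 7°) = 0.5 I₀ · cos²(30°) = 0.375 I₀.
I₃ = I₂ cos²(93° − 37°) = 0.375 I₀ · cos²(56°) = 0.1173 I₀.
After rotation:
Unpolarized light through the first polarizer → I₁ = ½ I₀, now polarized at 7°.
I₂ = I₁ cos²(51° − 7°) = 0.5 I₀ · cos²(44°) = 0.2587 I₀.
I₃ = I₂ cos²(93° − 51°) = 0.2587 I₀ · cos²(42°) = 0.1429 I₀.
Ratio = 0.1429 / 0.1173 = 1.219.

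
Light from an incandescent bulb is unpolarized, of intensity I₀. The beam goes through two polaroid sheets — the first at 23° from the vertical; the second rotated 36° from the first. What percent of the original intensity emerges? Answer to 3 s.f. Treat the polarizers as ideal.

Unpolarized light through the first polarizer → I₁ = ½ I₀, now polarized at 23°.
I₂ = I₁ cos²(36°) = 0.5 · 0.6545 I₀ = 0.3273 I₀.
That is 32.73% of the incident intensity.

≈ 32.7%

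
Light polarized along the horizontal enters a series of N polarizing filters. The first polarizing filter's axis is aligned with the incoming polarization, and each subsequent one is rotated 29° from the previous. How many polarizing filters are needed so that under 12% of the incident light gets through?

First polarizer is aligned with the polarization: full transmission.
Each further stage multiplies by cos²(29°) = 0.765.
After N polarizers: T = 0.765^(N−1). Require T < 0.12 ⇒ N−1 > ln(0.12)/ln(0.765) = 7.91, so N−1 ≥ 8 and N = 9.
Check: N=9 gives T = 0.1172 < 0.12; N=8 gives T = 0.1533.

N = 9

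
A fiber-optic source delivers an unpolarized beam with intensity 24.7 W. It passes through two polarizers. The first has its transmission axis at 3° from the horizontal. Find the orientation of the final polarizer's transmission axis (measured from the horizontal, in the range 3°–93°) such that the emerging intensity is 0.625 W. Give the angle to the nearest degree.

Unpolarized light through the first polarizer → I₁ = ½ I₀, now polarized at 3°.
Target fraction: 0.625 / 24.7 W = 0.0253 of I₀.
Need I₂/I₀ = 0.0253, so cos²(θ − 3°) = 0.0253 / 0.5 = 0.05061.
θ − 3° = arccos(√0.05061) = 77.0°, giving θ ≈ 3 + 77.0 = 80.0°.

θ ≈ 80°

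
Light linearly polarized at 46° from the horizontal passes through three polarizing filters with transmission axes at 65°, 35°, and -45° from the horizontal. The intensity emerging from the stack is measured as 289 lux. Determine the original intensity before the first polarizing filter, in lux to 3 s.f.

I₀ ≈ 1.43e4 lux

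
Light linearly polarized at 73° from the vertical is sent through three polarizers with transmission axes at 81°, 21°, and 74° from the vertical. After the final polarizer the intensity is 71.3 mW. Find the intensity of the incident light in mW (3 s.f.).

I₁ = I₀ cos²(81° − 73°) = I₀ cos²(8°) = 0.9806 I₀.
I₂ = I₁ cos²(21° − 81°) = 0.9806 I₀ · cos²(60°) = 0.2452 I₀.
I₃ = I₂ cos²(74° − 21°) = 0.2452 I₀ · cos²(53°) = 0.08879 I₀.
So 71.3 mW = 0.08879 I₀, giving I₀ = 71.3/0.08879 = 803 mW.

I₀ ≈ 803 mW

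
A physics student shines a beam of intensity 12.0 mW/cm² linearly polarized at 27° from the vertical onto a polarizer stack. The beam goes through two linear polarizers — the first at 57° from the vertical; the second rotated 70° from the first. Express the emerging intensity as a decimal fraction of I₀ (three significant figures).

I/I₀ ≈ 0.0877

I₁ = 12.0 mW/cm² · cos²(30°) = 9 mW/cm².
I₂ = I₁ · cos²(70°) = 9 · 0.117 = 1.053 mW/cm².
Transmitted fraction = 0.08773.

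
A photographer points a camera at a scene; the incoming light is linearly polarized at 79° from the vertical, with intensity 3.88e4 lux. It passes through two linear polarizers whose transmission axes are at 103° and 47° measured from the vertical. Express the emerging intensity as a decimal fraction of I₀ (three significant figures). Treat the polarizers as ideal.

By Malus's law, I₁ = 3.88e4 lux · cos²(24°) = 3.238e+04 lux.
I₂ = I₁ · cos²(56°) = 3.238e+04 · 0.3127 = 1.013e+04 lux.
Transmitted fraction = 0.261.

I/I₀ ≈ 0.261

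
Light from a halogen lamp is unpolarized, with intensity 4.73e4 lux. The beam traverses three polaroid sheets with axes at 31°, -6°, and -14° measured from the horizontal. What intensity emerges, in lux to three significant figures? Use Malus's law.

I ≈ 1.48e4 lux

Unpolarized light through the first polarizer → I₁ = 4.73e4 lux/2 = 2.365e+04 lux, polarized at 31°.
I₂ = I₁ · cos²(37°) = 2.365e+04 · 0.6378 = 1.508e+04 lux.
I₃ = I₂ · cos²(8°) = 1.508e+04 · 0.9806 = 1.479e+04 lux.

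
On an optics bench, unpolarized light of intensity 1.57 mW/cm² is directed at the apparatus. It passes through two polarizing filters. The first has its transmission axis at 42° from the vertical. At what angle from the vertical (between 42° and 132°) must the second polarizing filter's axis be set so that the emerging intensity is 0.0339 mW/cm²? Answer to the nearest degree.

Unpolarized light through the first polarizer → I₁ = ½ I₀, now polarized at 42°.
Target fraction: 0.0339 / 1.57 mW/cm² = 0.02159 of I₀.
Need I₂/I₀ = 0.02159, so cos²(θ − 42°) = 0.02159 / 0.5 = 0.04318.
θ − 42° = arccos(√0.04318) = 78.0°, giving θ ≈ 42 + 78.0 = 120.0°.

θ ≈ 120°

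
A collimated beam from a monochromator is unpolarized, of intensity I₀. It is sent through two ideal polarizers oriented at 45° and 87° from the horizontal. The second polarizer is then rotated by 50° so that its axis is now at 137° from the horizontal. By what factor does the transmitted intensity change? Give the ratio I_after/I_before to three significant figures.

Before rotation:
Unpolarized light through the first polarizer → I₁ = ½ I₀, now polarized at 45°.
I₂ = I₁ cos²(87° − 45°) = 0.5 I₀ · cos²(42°) = 0.2761 I₀.
After rotation:
Unpolarized light through the first polarizer → I₁ = ½ I₀, now polarized at 45°.
Angle between axes 1 and 2: 88°. I₂ = 0.5 I₀ · cos²(88°) = 0.000609 I₀.
Ratio = 0.000609 / 0.2761 = 0.002205.

I_new/I_old ≈ 0.00221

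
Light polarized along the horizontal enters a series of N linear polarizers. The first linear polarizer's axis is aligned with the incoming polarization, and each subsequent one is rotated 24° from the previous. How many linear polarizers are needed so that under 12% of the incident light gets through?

N = 13

First polarizer is aligned with the polarization: full transmission.
Each further stage multiplies by cos²(24°) = 0.8346.
After N polarizers: T = 0.8346^(N−1). Require T < 0.12 ⇒ N−1 > ln(0.12)/ln(0.8346) = 11.72, so N−1 ≥ 12 and N = 13.
Check: N=13 gives T = 0.1142 < 0.12; N=12 gives T = 0.1368.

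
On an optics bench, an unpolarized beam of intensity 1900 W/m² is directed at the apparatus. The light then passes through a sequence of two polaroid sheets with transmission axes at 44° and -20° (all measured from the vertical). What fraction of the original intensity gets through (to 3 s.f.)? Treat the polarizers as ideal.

I/I₀ ≈ 0.0961

Unpolarized light through the first polarizer → I₁ = 1900 W/m²/2 = 950 W/m², polarized at 44°.
I₂ = I₁ · cos²(64°) = 950 · 0.1922 = 182.6 W/m².
Transmitted fraction = 0.09608.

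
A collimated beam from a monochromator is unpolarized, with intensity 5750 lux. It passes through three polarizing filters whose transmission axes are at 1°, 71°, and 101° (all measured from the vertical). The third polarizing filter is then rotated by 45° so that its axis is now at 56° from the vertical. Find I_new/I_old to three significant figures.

Before rotation:
Unpolarized light through the first polarizer → I₁ = ½ I₀, now polarized at 1°.
I₂ = I₁ cos²(71° − 1°) = 0.5 I₀ · cos²(70°) = 0.05849 I₀.
I₃ = I₂ cos²(101° − 71°) = 0.05849 I₀ · cos²(30°) = 0.04387 I₀.
After rotation:
Unpolarized light through the first polarizer → I₁ = ½ I₀, now polarized at 1°.
I₂ = I₁ cos²(71° − 1°) = 0.5 I₀ · cos²(70°) = 0.05849 I₀.
I₃ = I₂ cos²(56° − 71°) = 0.05849 I₀ · cos²(15°) = 0.05457 I₀.
Ratio = 0.05457 / 0.04387 = 1.244.

I_new/I_old ≈ 1.24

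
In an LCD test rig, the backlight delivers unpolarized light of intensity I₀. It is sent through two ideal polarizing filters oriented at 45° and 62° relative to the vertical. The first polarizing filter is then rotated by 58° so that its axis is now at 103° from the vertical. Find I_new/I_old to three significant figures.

I_new/I_old ≈ 0.623

Before rotation:
Unpolarized light through the first polarizer → I₁ = ½ I₀, now polarized at 45°.
I₂ = I₁ cos²(62° − 45°) = 0.5 I₀ · cos²(17°) = 0.4573 I₀.
After rotation:
Unpolarized light through the first polarizer → I₁ = ½ I₀, now polarized at 103°.
I₂ = I₁ cos²(62° − 103°) = 0.5 I₀ · cos²(41°) = 0.2848 I₀.
Ratio = 0.2848 / 0.4573 = 0.6228.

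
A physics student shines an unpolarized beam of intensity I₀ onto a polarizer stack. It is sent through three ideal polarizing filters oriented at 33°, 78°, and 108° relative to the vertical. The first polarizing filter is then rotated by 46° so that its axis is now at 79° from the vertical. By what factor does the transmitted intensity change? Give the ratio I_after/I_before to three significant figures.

I_new/I_old ≈ 2.00

Before rotation:
Unpolarized light through the first polarizer → I₁ = ½ I₀, now polarized at 33°.
I₂ = I₁ cos²(78° − 33°) = 0.5 I₀ · cos²(45°) = 0.25 I₀.
I₃ = I₂ cos²(108° − 78°) = 0.25 I₀ · cos²(30°) = 0.1875 I₀.
After rotation:
Unpolarized light through the first polarizer → I₁ = ½ I₀, now polarized at 79°.
I₂ = I₁ cos²(78° − 79°) = 0.5 I₀ · cos²(1°) = 0.4998 I₀.
I₃ = I₂ cos²(108° − 78°) = 0.4998 I₀ · cos²(30°) = 0.3749 I₀.
Ratio = 0.3749 / 0.1875 = 1.999.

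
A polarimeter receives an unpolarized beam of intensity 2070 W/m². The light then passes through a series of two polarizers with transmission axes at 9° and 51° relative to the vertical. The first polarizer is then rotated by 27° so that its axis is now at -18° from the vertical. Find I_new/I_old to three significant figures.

Before rotation:
Unpolarized light through the first polarizer → I₁ = ½ I₀, now polarized at 9°.
I₂ = I₁ cos²(51° − 9°) = 0.5 I₀ · cos²(42°) = 0.2761 I₀.
After rotation:
Unpolarized light through the first polarizer → I₁ = ½ I₀, now polarized at -18°.
I₂ = I₁ cos²(51° + 18°) = 0.5 I₀ · cos²(69°) = 0.06421 I₀.
Ratio = 0.06421 / 0.2761 = 0.2325.

I_new/I_old ≈ 0.233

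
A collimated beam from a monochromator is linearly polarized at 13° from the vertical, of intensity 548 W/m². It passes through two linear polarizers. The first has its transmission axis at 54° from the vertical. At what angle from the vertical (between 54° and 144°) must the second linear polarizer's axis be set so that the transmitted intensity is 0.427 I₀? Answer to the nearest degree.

θ ≈ 84°

By Malus's law, I₁ = I₀ cos²(54° − 13°) = I₀ cos²(41°) = 0.5696 I₀.
Need I₂/I₀ = 0.427, so cos²(θ − 54°) = 0.427 / 0.5696 = 0.7497.
θ − 54° = arccos(√0.7497) = 30.0°, giving θ ≈ 54 + 30.0 = 84.0°.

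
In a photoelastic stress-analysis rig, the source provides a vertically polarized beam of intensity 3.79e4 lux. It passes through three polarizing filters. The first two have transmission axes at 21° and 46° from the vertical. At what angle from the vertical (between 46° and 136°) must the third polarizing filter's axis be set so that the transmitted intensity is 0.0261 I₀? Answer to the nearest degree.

θ ≈ 125°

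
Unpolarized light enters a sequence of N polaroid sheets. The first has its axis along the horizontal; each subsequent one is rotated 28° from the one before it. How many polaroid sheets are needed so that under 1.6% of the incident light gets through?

First polarizer halves the unpolarized light: factor 1/2.
Each further stage multiplies by cos²(28°) = 0.7796.
After N polarizers: T = 0.5·0.7796^(N−1). Require T < 0.016 ⇒ N−1 > ln(0.016/0.5)/ln(0.7796) = 13.82, so N−1 ≥ 14 and N = 15.
Check: N=15 gives T = 0.01532 < 0.016; N=14 gives T = 0.01965.

N = 15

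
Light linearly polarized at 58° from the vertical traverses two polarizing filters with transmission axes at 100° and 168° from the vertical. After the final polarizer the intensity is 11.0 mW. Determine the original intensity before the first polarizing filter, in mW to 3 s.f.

I₁ = I₀ cos²(100° − 58°) = I₀ cos²(42°) = 0.5523 I₀.
I₂ = I₁ cos²(168° − 100°) = 0.5523 I₀ · cos²(68°) = 0.0775 I₀.
So 11.0 mW = 0.0775 I₀, giving I₀ = 11.0/0.0775 = 141.9 mW.

I₀ ≈ 142 mW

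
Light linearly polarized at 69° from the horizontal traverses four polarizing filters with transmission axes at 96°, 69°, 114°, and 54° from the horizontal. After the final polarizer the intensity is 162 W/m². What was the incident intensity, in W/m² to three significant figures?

I₀ ≈ 2060 W/m²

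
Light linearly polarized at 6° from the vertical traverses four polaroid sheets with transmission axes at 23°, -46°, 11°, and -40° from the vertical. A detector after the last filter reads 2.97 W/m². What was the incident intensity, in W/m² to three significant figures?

By Malus's law, I₁ = I₀ cos²(23° − 6°) = I₀ cos²(17°) = 0.9145 I₀.
I₂ = I₁ cos²(-46° − 23°) = 0.9145 I₀ · cos²(69°) = 0.1174 I₀.
I₃ = I₂ cos²(11° + 46°) = 0.1174 I₀ · cos²(57°) = 0.03484 I₀.
I₄ = I₃ cos²(-40° − 11°) = 0.03484 I₀ · cos²(51°) = 0.0138 I₀.
So 2.97 W/m² = 0.0138 I₀, giving I₀ = 2.97/0.0138 = 215.3 W/m².

I₀ ≈ 215 W/m²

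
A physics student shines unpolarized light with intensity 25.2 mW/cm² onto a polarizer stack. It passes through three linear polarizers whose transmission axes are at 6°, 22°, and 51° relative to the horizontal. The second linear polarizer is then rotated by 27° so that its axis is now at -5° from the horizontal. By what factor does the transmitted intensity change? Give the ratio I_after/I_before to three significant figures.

I_new/I_old ≈ 0.426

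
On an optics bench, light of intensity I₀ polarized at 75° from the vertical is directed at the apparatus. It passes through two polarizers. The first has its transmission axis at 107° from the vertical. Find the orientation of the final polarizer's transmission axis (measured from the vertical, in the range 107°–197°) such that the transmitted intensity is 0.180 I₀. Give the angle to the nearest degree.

I₁ = I₀ cos²(107° − 75°) = I₀ cos²(32°) = 0.7192 I₀.
Need I₂/I₀ = 0.18, so cos²(θ − 107°) = 0.18 / 0.7192 = 0.2503.
θ − 107° = arccos(√0.2503) = 60.0°, giving θ ≈ 107 + 60.0 = 167.0°.

θ ≈ 167°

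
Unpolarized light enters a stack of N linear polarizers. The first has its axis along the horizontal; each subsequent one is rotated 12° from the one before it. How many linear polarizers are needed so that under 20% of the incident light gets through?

First polarizer halves the unpolarized light: factor 1/2.
Each further stage multiplies by cos²(12°) = 0.9568.
After N polarizers: T = 0.5·0.9568^(N−1). Require T < 0.20 ⇒ N−1 > ln(0.20/0.5)/ln(0.9568) = 20.74, so N−1 ≥ 21 and N = 22.
Check: N=22 gives T = 0.1977 < 0.20; N=21 gives T = 0.2066.

N = 22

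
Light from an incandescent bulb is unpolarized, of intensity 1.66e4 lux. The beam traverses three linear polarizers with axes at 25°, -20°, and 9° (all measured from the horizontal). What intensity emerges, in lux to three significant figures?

I ≈ 3170 lux

Unpolarized light through the first polarizer → I₁ = 1.66e4 lux/2 = 8300 lux, polarized at 25°.
I₂ = I₁ · cos²(45°) = 8300 · 0.5 = 4150 lux.
I₃ = I₂ · cos²(29°) = 4150 · 0.765 = 3175 lux.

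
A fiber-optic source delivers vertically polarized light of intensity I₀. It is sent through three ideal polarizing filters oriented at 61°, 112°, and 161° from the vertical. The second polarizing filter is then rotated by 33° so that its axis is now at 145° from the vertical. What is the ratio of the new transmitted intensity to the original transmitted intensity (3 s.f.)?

I_new/I_old ≈ 0.0592

Before rotation:
I₁ = I₀ cos²(61° − 0°) = I₀ cos²(61°) = 0.235 I₀.
I₂ = I₁ cos²(112° − 61°) = 0.235 I₀ · cos²(51°) = 0.09309 I₀.
I₃ = I₂ cos²(161° − 112°) = 0.09309 I₀ · cos²(49°) = 0.04007 I₀.
After rotation:
I₁ = I₀ cos²(61° − 0°) = I₀ cos²(61°) = 0.235 I₀.
I₂ = I₁ cos²(145° − 61°) = 0.235 I₀ · cos²(84°) = 0.002568 I₀.
I₃ = I₂ cos²(161° − 145°) = 0.002568 I₀ · cos²(16°) = 0.002373 I₀.
Ratio = 0.002373 / 0.04007 = 0.05923.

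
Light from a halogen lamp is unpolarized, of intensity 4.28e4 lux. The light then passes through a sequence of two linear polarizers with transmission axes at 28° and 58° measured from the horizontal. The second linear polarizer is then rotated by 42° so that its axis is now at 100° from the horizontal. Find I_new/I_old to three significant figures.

I_new/I_old ≈ 0.127

Before rotation:
Unpolarized light through the first polarizer → I₁ = ½ I₀, now polarized at 28°.
I₂ = I₁ cos²(58° − 28°) = 0.5 I₀ · cos²(30°) = 0.375 I₀.
After rotation:
Unpolarized light through the first polarizer → I₁ = ½ I₀, now polarized at 28°.
I₂ = I₁ cos²(100° − 28°) = 0.5 I₀ · cos²(72°) = 0.04775 I₀.
Ratio = 0.04775 / 0.375 = 0.1273.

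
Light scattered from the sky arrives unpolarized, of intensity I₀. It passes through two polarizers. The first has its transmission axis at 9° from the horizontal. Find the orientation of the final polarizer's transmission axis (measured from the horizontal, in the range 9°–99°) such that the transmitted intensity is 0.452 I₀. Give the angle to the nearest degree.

Unpolarized light through the first polarizer → I₁ = ½ I₀, now polarized at 9°.
Need I₂/I₀ = 0.452, so cos²(θ − 9°) = 0.452 / 0.5 = 0.904.
θ − 9° = arccos(√0.904) = 18.0°, giving θ ≈ 9 + 18.0 = 27.0°.

θ ≈ 27°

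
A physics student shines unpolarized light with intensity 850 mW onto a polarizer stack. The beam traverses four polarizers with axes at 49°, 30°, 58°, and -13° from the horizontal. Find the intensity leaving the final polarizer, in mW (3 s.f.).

Unpolarized light through the first polarizer → I₁ = 850 mW/2 = 425 mW, polarized at 49°.
I₂ = I₁ · cos²(19°) = 425 · 0.894 = 380 mW.
I₃ = I₂ · cos²(28°) = 380 · 0.7796 = 296.2 mW.
I₄ = I₃ · cos²(71°) = 296.2 · 0.106 = 31.4 mW.

I ≈ 31.4 mW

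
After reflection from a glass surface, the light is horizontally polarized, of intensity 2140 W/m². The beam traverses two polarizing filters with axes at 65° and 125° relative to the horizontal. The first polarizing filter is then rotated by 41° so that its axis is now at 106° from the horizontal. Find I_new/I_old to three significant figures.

Before rotation:
I₁ = I₀ cos²(65° − 0°) = I₀ cos²(65°) = 0.1786 I₀.
I₂ = I₁ cos²(125° − 65°) = 0.1786 I₀ · cos²(60°) = 0.04465 I₀.
After rotation:
I₁ = I₀ cos²(106° − 0°) = I₀ cos²(74°) = 0.07598 I₀.
I₂ = I₁ cos²(125° − 106°) = 0.07598 I₀ · cos²(19°) = 0.06792 I₀.
Ratio = 0.06792 / 0.04465 = 1.521.

I_new/I_old ≈ 1.52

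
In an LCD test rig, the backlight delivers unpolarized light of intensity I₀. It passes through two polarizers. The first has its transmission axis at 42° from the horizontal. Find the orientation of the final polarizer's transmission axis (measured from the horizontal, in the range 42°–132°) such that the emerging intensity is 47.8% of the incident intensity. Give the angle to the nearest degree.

Unpolarized light through the first polarizer → I₁ = ½ I₀, now polarized at 42°.
Need I₂/I₀ = 0.478, so cos²(θ − 42°) = 0.478 / 0.5 = 0.956.
θ − 42° = arccos(√0.956) = 12.1°, giving θ ≈ 42 + 12.1 = 54.1°.

θ ≈ 54°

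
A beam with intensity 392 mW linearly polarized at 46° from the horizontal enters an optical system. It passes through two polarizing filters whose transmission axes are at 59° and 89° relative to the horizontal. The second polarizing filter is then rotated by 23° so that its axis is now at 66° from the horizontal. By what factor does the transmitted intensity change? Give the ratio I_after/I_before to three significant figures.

Before rotation:
By Malus's law, I₁ = I₀ cos²(59° − 46°) = I₀ cos²(13°) = 0.9494 I₀.
I₂ = I₁ cos²(89° − 59°) = 0.9494 I₀ · cos²(30°) = 0.712 I₀.
After rotation:
I₁ = I₀ cos²(59° − 46°) = I₀ cos²(13°) = 0.9494 I₀.
I₂ = I₁ cos²(66° − 59°) = 0.9494 I₀ · cos²(7°) = 0.9353 I₀.
Ratio = 0.9353 / 0.712 = 1.314.

I_new/I_old ≈ 1.31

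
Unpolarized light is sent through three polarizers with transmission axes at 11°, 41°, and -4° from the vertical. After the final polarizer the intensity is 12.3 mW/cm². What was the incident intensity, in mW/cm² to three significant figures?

Unpolarized light through the first polarizer → I₁ = ½ I₀, now polarized at 11°.
I₂ = I₁ cos²(41° − 11°) = 0.5 I₀ · cos²(30°) = 0.375 I₀.
I₃ = I₂ cos²(-4° − 41°) = 0.375 I₀ · cos²(45°) = 0.1875 I₀.
So 12.3 mW/cm² = 0.1875 I₀, giving I₀ = 12.3/0.1875 = 65.6 mW/cm².

I₀ ≈ 65.6 mW/cm²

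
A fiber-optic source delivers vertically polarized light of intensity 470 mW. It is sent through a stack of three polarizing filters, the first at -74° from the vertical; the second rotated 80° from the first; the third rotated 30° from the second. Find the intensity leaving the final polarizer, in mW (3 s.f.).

I ≈ 0.808 mW

I₁ = 470 mW · cos²(74°) = 35.71 mW.
I₂ = I₁ · cos²(80°) = 35.71 · 0.03015 = 1.077 mW.
I₃ = I₂ · cos²(30°) = 1.077 · 0.75 = 0.8076 mW.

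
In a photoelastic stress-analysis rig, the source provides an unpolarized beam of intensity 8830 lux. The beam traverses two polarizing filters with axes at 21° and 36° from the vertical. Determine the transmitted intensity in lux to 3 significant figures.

I ≈ 4120 lux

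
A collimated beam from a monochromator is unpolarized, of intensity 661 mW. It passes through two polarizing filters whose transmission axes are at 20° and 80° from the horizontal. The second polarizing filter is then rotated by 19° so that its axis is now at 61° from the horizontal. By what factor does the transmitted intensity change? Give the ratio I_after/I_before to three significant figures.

I_new/I_old ≈ 2.28

Before rotation:
Unpolarized light through the first polarizer → I₁ = ½ I₀, now polarized at 20°.
I₂ = I₁ cos²(80° − 20°) = 0.5 I₀ · cos²(60°) = 0.125 I₀.
After rotation:
Unpolarized light through the first polarizer → I₁ = ½ I₀, now polarized at 20°.
I₂ = I₁ cos²(61° − 20°) = 0.5 I₀ · cos²(41°) = 0.2848 I₀.
Ratio = 0.2848 / 0.125 = 2.278.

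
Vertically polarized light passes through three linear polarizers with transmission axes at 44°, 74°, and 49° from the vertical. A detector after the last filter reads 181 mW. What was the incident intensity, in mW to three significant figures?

I₁ = I₀ cos²(44° − 0°) = I₀ cos²(44°) = 0.5174 I₀.
I₂ = I₁ cos²(74° − 44°) = 0.5174 I₀ · cos²(30°) = 0.3881 I₀.
I₃ = I₂ cos²(49° − 74°) = 0.3881 I₀ · cos²(25°) = 0.3188 I₀.
So 181 mW = 0.3188 I₀, giving I₀ = 181/0.3188 = 567.8 mW.

I₀ ≈ 568 mW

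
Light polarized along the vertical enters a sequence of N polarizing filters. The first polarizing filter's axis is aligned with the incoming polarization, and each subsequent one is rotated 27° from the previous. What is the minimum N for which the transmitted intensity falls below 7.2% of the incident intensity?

N = 13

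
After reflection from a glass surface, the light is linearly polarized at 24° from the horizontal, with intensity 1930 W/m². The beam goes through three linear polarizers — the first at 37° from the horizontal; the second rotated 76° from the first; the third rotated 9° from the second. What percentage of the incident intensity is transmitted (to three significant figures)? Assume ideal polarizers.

≈ 5.42%

By Malus's law, I₁ = 1930 W/m² · cos²(13°) = 1832 W/m².
I₂ = I₁ · cos²(76°) = 1832 · 0.05853 = 107.2 W/m².
I₃ = I₂ · cos²(9°) = 107.2 · 0.9755 = 104.6 W/m².
That is 5.42% of the incident intensity.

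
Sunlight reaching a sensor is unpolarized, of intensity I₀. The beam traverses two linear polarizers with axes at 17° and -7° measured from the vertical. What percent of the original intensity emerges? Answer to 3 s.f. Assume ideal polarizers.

Unpolarized light through the first polarizer → I₁ = ½ I₀, now polarized at 17°.
I₂ = I₁ cos²(-7° − 17°) = 0.5 I₀ · cos²(24°) = 0.4173 I₀.
That is 41.73% of the incident intensity.

≈ 41.7%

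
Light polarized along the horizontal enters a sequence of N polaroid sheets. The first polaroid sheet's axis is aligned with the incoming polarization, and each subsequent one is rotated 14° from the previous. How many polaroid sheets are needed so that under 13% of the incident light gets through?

N = 35

First polarizer is aligned with the polarization: full transmission.
Each further stage multiplies by cos²(14°) = 0.9415.
After N polarizers: T = 0.9415^(N−1). Require T < 0.13 ⇒ N−1 > ln(0.13)/ln(0.9415) = 33.83, so N−1 ≥ 34 and N = 35.
Check: N=35 gives T = 0.1287 < 0.13; N=34 gives T = 0.1367.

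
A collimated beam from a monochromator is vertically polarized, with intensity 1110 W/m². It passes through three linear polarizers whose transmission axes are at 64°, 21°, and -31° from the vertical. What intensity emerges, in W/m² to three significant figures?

I₁ = 1110 W/m² · cos²(64°) = 213.3 W/m².
I₂ = I₁ · cos²(43°) = 213.3 · 0.5349 = 114.1 W/m².
I₃ = I₂ · cos²(52°) = 114.1 · 0.379 = 43.25 W/m².

I ≈ 43.2 W/m²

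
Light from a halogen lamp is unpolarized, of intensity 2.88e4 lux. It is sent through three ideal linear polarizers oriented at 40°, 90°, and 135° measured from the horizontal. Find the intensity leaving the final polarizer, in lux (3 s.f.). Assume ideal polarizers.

Unpolarized light through the first polarizer → I₁ = 2.88e4 lux/2 = 1.44e+04 lux, polarized at 40°.
I₂ = I₁ · cos²(50°) = 1.44e+04 · 0.4132 = 5950 lux.
I₃ = I₂ · cos²(45°) = 5950 · 0.5 = 2975 lux.

I ≈ 2970 lux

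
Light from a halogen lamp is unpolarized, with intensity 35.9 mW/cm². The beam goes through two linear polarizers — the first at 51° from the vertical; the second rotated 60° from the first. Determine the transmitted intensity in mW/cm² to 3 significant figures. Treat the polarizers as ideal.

Unpolarized light through the first polarizer → I₁ = 35.9 mW/cm²/2 = 17.95 mW/cm², polarized at 51°.
I₂ = I₁ · cos²(60°) = 17.95 · 0.25 = 4.488 mW/cm².

I ≈ 4.49 mW/cm²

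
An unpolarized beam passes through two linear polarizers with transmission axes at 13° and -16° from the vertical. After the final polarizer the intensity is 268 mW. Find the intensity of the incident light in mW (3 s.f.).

Unpolarized light through the first polarizer → I₁ = ½ I₀, now polarized at 13°.
I₂ = I₁ cos²(-16° − 13°) = 0.5 I₀ · cos²(29°) = 0.3825 I₀.
So 268 mW = 0.3825 I₀, giving I₀ = 268/0.3825 = 700.7 mW.

I₀ ≈ 701 mW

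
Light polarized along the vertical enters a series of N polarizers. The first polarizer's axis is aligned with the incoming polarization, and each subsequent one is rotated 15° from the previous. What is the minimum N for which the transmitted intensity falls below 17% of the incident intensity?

First polarizer is aligned with the polarization: full transmission.
Each further stage multiplies by cos²(15°) = 0.933.
After N polarizers: T = 0.933^(N−1). Require T < 0.17 ⇒ N−1 > ln(0.17)/ln(0.933) = 25.56, so N−1 ≥ 26 and N = 27.
Check: N=27 gives T = 0.1648 < 0.17; N=26 gives T = 0.1767.

N = 27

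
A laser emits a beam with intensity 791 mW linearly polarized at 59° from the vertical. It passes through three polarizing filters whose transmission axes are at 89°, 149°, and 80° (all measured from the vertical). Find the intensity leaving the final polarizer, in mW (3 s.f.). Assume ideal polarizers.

I₁ = 791 mW · cos²(30°) = 593.3 mW.
I₂ = I₁ · cos²(60°) = 593.3 · 0.25 = 148.3 mW.
I₃ = I₂ · cos²(69°) = 148.3 · 0.1284 = 19.05 mW.

I ≈ 19.0 mW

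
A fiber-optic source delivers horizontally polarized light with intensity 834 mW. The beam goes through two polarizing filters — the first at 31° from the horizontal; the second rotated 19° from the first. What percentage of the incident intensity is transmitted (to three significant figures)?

I₁ = 834 mW · cos²(31°) = 612.8 mW.
I₂ = I₁ · cos²(19°) = 612.8 · 0.894 = 547.8 mW.
That is 65.69% of the incident intensity.

≈ 65.7%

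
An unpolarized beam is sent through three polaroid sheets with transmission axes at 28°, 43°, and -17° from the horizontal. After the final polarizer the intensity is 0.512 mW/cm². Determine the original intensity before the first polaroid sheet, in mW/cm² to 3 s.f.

Unpolarized light through the first polarizer → I₁ = ½ I₀, now polarized at 28°.
I₂ = I₁ cos²(43° − 28°) = 0.5 I₀ · cos²(15°) = 0.4665 I₀.
I₃ = I₂ cos²(-17° − 43°) = 0.4665 I₀ · cos²(60°) = 0.1166 I₀.
So 0.512 mW/cm² = 0.1166 I₀, giving I₀ = 0.512/0.1166 = 4.39 mW/cm².

I₀ ≈ 4.39 mW/cm²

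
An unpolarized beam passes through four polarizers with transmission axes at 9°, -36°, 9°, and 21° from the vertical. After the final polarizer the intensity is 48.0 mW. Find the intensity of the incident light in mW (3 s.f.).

Unpolarized light through the first polarizer → I₁ = ½ I₀, now polarized at 9°.
I₂ = I₁ cos²(-36° − 9°) = 0.5 I₀ · cos²(45°) = 0.25 I₀.
I₃ = I₂ cos²(9° + 36°) = 0.25 I₀ · cos²(45°) = 0.125 I₀.
I₄ = I₃ cos²(21° − 9°) = 0.125 I₀ · cos²(12°) = 0.1196 I₀.
So 48.0 mW = 0.1196 I₀, giving I₀ = 48.0/0.1196 = 401.3 mW.

I₀ ≈ 401 mW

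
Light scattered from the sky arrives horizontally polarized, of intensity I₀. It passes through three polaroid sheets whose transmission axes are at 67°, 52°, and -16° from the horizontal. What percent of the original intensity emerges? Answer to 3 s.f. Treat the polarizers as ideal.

By Malus's law, I₁ = I₀ cos²(67° − 0°) = I₀ cos²(67°) = 0.1527 I₀.
I₂ = I₁ cos²(52° − 67°) = 0.1527 I₀ · cos²(15°) = 0.1424 I₀.
I₃ = I₂ cos²(-16° − 52°) = 0.1424 I₀ · cos²(68°) = 0.01999 I₀.
That is 1.999% of the incident intensity.

≈ 2.00%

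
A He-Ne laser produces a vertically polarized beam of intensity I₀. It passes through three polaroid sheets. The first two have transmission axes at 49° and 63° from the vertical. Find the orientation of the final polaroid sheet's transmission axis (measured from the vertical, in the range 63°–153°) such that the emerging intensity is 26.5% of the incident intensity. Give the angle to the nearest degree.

I₁ = I₀ cos²(49° − 0°) = I₀ cos²(49°) = 0.4304 I₀.
I₂ = I₁ cos²(63° − 49°) = 0.4304 I₀ · cos²(14°) = 0.4052 I₀.
Need I₃/I₀ = 0.265, so cos²(θ − 63°) = 0.265 / 0.4052 = 0.654.
θ − 63° = arccos(√0.654) = 36.0°, giving θ ≈ 63 + 36.0 = 99.0°.

θ ≈ 99°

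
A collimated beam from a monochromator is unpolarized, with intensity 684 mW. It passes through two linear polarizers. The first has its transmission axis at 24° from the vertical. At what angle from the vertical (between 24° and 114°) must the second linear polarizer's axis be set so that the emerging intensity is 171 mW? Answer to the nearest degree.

θ ≈ 69°

Unpolarized light through the first polarizer → I₁ = ½ I₀, now polarized at 24°.
Target fraction: 171 / 684 mW = 0.25 of I₀.
Need I₂/I₀ = 0.25, so cos²(θ − 24°) = 0.25 / 0.5 = 0.5.
θ − 24° = arccos(√0.5) = 45.0°, giving θ ≈ 24 + 45.0 = 69.0°.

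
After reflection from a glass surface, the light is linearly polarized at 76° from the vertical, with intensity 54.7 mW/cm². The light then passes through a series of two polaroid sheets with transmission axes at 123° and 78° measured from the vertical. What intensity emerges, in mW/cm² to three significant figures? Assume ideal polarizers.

I ≈ 12.7 mW/cm²

I₁ = 54.7 mW/cm² · cos²(47°) = 25.44 mW/cm².
I₂ = I₁ · cos²(45°) = 25.44 · 0.5 = 12.72 mW/cm².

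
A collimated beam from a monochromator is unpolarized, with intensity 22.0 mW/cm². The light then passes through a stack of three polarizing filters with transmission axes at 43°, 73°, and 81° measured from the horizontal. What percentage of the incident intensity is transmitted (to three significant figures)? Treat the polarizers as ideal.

Unpolarized light through the first polarizer → I₁ = 22.0 mW/cm²/2 = 11 mW/cm², polarized at 43°.
I₂ = I₁ · cos²(30°) = 11 · 0.75 = 8.25 mW/cm².
I₃ = I₂ · cos²(8°) = 8.25 · 0.9806 = 8.09 mW/cm².
That is 36.77% of the incident intensity.

≈ 36.8%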